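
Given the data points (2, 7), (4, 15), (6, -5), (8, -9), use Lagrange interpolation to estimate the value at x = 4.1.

Lagrange interpolation formula:
P(x) = Σ yᵢ × Lᵢ(x)
where Lᵢ(x) = Π_{j≠i} (x - xⱼ)/(xᵢ - xⱼ)

L_0(4.1) = (4.1 - 4)/(2 - 4) × (4.1 - 6)/(2 - 6) × (4.1 - 8)/(2 - 8) = -0.015437
L_1(4.1) = (4.1 - 2)/(4 - 2) × (4.1 - 6)/(4 - 6) × (4.1 - 8)/(4 - 8) = 0.972563
L_2(4.1) = (4.1 - 2)/(6 - 2) × (4.1 - 4)/(6 - 4) × (4.1 - 8)/(6 - 8) = 0.051187
L_3(4.1) = (4.1 - 2)/(8 - 2) × (4.1 - 4)/(8 - 4) × (4.1 - 6)/(8 - 6) = -0.008312

P(4.1) = 7×L_0(4.1) + 15×L_1(4.1) + (-5)×L_2(4.1) + (-9)×L_3(4.1)
P(4.1) = 14.299250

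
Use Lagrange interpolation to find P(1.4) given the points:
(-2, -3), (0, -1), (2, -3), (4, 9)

Lagrange interpolation formula:
P(x) = Σ yᵢ × Lᵢ(x)
where Lᵢ(x) = Π_{j≠i} (x - xⱼ)/(xᵢ - xⱼ)

L_0(1.4) = (1.4 - 0)/(-2 - 0) × (1.4 - 2)/(-2 - 2) × (1.4 - 4)/(-2 - 4) = -0.045500
L_1(1.4) = (1.4 - (-2))/(0 - (-2)) × (1.4 - 2)/(0 - 2) × (1.4 - 4)/(0 - 4) = 0.331500
L_2(1.4) = (1.4 - (-2))/(2 - (-2)) × (1.4 - 0)/(2 - 0) × (1.4 - 4)/(2 - 4) = 0.773500
L_3(1.4) = (1.4 - (-2))/(4 - (-2)) × (1.4 - 0)/(4 - 0) × (1.4 - 2)/(4 - 2) = -0.059500

P(1.4) = (-3)×L_0(1.4) + (-1)×L_1(1.4) + (-3)×L_2(1.4) + 9×L_3(1.4)
P(1.4) = -3.051000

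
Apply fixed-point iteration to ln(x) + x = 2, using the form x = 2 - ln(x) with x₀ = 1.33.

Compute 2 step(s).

Equation: ln(x) + x = 2
Fixed-point form: x = 2 - ln(x)
x₀ = 1.33

x_1 = g(1.330000) = 1.714821
x_2 = g(1.714821) = 1.460691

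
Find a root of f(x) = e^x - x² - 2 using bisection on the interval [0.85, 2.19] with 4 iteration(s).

f(x) = e^x - x² - 2
Initial interval: [0.85, 2.19]

Iteration 1:
  c_1 = (0.850000 + 2.190000)/2 = 1.520000
  f(c_1) = f(1.520000) = 0.261825
  f(a) × f(c) < 0, new interval: [0.850000, 1.520000]
Iteration 2:
  c_2 = (0.850000 + 1.520000)/2 = 1.185000
  f(c_2) = f(1.185000) = -0.133538
  f(a) × f(c) ≥ 0, new interval: [1.185000, 1.520000]
Iteration 3:
  c_3 = (1.185000 + 1.520000)/2 = 1.352500
  f(c_3) = f(1.352500) = 0.037825
  f(a) × f(c) < 0, new interval: [1.185000, 1.352500]
Iteration 4:
  c_4 = (1.185000 + 1.352500)/2 = 1.268750
  f(c_4) = f(1.268750) = -0.053322
  f(a) × f(c) ≥ 0, new interval: [1.268750, 1.352500]

After 4 iteration(s), the approximation is c_4 = 1.268750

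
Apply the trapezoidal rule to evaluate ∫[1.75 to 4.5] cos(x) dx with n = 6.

f(x) = cos(x)
a = 1.75, b = 4.5, n = 6
h = (b - a)/n = 0.458333

Trapezoidal rule: (h/2)[f(x₀) + 2f(x₁) + 2f(x₂) + ... + f(xₙ)]

x_0 = 1.7500, f(x_0) = -0.178246, coefficient = 1
x_1 = 2.2083, f(x_1) = -0.595218, coefficient = 2
x_2 = 2.6667, f(x_2) = -0.889327, coefficient = 2
x_3 = 3.1250, f(x_3) = -0.999862, coefficient = 2
x_4 = 3.5833, f(x_4) = -0.904009, coefficient = 2
x_5 = 4.0417, f(x_5) = -0.621552, coefficient = 2
x_6 = 4.5000, f(x_6) = -0.210796, coefficient = 1

I ≈ (0.458333/2) × -8.408978 = -1.927057
Exact value: -1.961516
Error: 0.034459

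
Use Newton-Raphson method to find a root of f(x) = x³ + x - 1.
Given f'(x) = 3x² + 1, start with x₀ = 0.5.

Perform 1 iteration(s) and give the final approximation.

f(x) = x³ + x - 1
f'(x) = 3x² + 1
x₀ = 0.5

Newton-Raphson formula: x_{n+1} = x_n - f(x_n)/f'(x_n)

Iteration 1:
  f(0.500000) = -0.375000
  f'(0.500000) = 1.750000
  x_1 = 0.500000 - (-0.375000)/1.750000 = 0.714286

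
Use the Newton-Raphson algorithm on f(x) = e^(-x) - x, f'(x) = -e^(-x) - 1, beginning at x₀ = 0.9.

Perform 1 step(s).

f(x) = e^(-x) - x
f'(x) = -e^(-x) - 1
x₀ = 0.9

Newton-Raphson formula: x_{n+1} = x_n - f(x_n)/f'(x_n)

Iteration 1:
  f(0.900000) = -0.493430
  f'(0.900000) = -1.406570
  x_1 = 0.900000 - (-0.493430)/(-1.406570) = 0.549196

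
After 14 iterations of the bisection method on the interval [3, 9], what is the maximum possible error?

Bisection error bound: |error| ≤ (b-a)/2^n
|error| ≤ (9 - 3)/2^14 = 6/2^14
|error| ≤ 0.0003662109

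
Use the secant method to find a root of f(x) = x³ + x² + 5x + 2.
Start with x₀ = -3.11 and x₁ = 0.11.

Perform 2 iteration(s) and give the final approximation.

f(x) = x³ + x² + 5x + 2
x₀ = -3.11, x₁ = 0.11

Secant formula: x_{n+1} = x_n - f(x_n)(x_n - x_{n-1})/(f(x_n) - f(x_{n-1}))

Iteration 1:
  f(-3.110000) = -33.958131
  f(0.110000) = 2.563431
  x_2 = 0.110000 - 2.563431×(0.110000 - (-3.110000))/(2.563431 - (-33.958131))
       = -0.116010
Iteration 2:
  f(0.110000) = 2.563431
  f(-0.116010) = 1.431846
  x_3 = -0.116010 - 1.431846×(-0.116010 - 0.110000)/(1.431846 - 2.563431)
       = -0.401991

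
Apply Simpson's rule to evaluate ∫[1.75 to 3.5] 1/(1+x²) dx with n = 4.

f(x) = 1/(1+x²)
a = 1.75, b = 3.5, n = 4
h = (b - a)/n = 0.437500

Simpson's rule: (h/3)[f(x₀) + 4f(x₁) + 2f(x₂) + ... + f(xₙ)]

x_0 = 1.7500, f(x_0) = 0.246154, coefficient = 1
x_1 = 2.1875, f(x_1) = 0.172856, coefficient = 4
x_2 = 2.6250, f(x_2) = 0.126733, coefficient = 2
x_3 = 3.0625, f(x_3) = 0.096349, coefficient = 4
x_4 = 3.5000, f(x_4) = 0.075472, coefficient = 1

I ≈ (0.437500/3) × 1.651913 = 0.240904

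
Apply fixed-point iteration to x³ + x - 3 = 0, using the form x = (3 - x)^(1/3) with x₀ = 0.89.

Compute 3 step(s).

Equation: x³ + x - 3 = 0
Fixed-point form: x = (3 - x)^(1/3)
x₀ = 0.89

x_1 = g(0.890000) = 1.282609
x_2 = g(1.282609) = 1.197539
x_3 = g(1.197539) = 1.216994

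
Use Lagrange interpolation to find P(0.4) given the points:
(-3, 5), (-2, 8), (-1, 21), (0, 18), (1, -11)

Lagrange interpolation formula:
P(x) = Σ yᵢ × Lᵢ(x)
where Lᵢ(x) = Π_{j≠i} (x - xⱼ)/(xᵢ - xⱼ)

L_0(0.4) = (0.4 - (-2))/(-3 - (-2)) × (0.4 - (-1))/(-3 - (-1)) × (0.4 - 0)/(-3 - 0) × (0.4 - 1)/(-3 - 1) = -0.033600
L_1(0.4) = (0.4 - (-3))/(-2 - (-3)) × (0.4 - (-1))/(-2 - (-1)) × (0.4 - 0)/(-2 - 0) × (0.4 - 1)/(-2 - 1) = 0.190400
L_2(0.4) = (0.4 - (-3))/(-1 - (-3)) × (0.4 - (-2))/(-1 - (-2)) × (0.4 - 0)/(-1 - 0) × (0.4 - 1)/(-1 - 1) = -0.489600
L_3(0.4) = (0.4 - (-3))/(0 - (-3)) × (0.4 - (-2))/(0 - (-2)) × (0.4 - (-1))/(0 - (-1)) × (0.4 - 1)/(0 - 1) = 1.142400
L_4(0.4) = (0.4 - (-3))/(1 - (-3)) × (0.4 - (-2))/(1 - (-2)) × (0.4 - (-1))/(1 - (-1)) × (0.4 - 0)/(1 - 0) = 0.190400

P(0.4) = 5×L_0(0.4) + 8×L_1(0.4) + 21×L_2(0.4) + 18×L_3(0.4) + (-11)×L_4(0.4)
P(0.4) = 9.542400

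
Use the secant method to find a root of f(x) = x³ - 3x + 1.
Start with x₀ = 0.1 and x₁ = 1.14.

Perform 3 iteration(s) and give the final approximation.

f(x) = x³ - 3x + 1
x₀ = 0.1, x₁ = 1.14

Secant formula: x_{n+1} = x_n - f(x_n)(x_n - x_{n-1})/(f(x_n) - f(x_{n-1}))

Iteration 1:
  f(0.100000) = 0.701000
  f(1.140000) = -0.938456
  x_2 = 1.140000 - (-0.938456)×(1.140000 - 0.100000)/(-0.938456 - 0.701000)
       = 0.544684
Iteration 2:
  f(1.140000) = -0.938456
  f(0.544684) = -0.472455
  x_3 = 0.544684 - (-0.472455)×(0.544684 - 1.140000)/(-0.472455 - (-0.938456))
       = -0.058877
Iteration 3:
  f(0.544684) = -0.472455
  f(-0.058877) = 1.176426
  x_4 = -0.058877 - 1.176426×(-0.058877 - 0.544684)/(1.176426 - (-0.472455))
       = 0.371745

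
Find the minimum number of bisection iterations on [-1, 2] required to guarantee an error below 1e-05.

We need (b-a)/2^n ≤ 1e-05
(2 - (-1))/2^n ≤ 1e-05
3/2^n ≤ 1e-05
2^n ≥ 300000
n ≥ log₂(300000) = 18.19
n ≥ 19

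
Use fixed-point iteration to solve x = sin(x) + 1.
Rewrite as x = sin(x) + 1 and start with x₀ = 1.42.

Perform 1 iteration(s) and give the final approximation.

Equation: x = sin(x) + 1
Fixed-point form: x = sin(x) + 1
x₀ = 1.42

x_1 = g(1.420000) = 1.988652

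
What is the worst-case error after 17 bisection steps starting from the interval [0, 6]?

Bisection error bound: |error| ≤ (b-a)/2^n
|error| ≤ (6 - 0)/2^17 = 6/2^17
|error| ≤ 0.0000457764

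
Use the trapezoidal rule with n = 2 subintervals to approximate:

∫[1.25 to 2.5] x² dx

f(x) = x²
a = 1.25, b = 2.5, n = 2
h = (b - a)/n = 0.625000

Trapezoidal rule: (h/2)[f(x₀) + 2f(x₁) + 2f(x₂) + ... + f(xₙ)]

x_0 = 1.2500, f(x_0) = 1.562500, coefficient = 1
x_1 = 1.8750, f(x_1) = 3.515625, coefficient = 2
x_2 = 2.5000, f(x_2) = 6.250000, coefficient = 1

I ≈ (0.625000/2) × 14.843750 = 4.638672
Exact value: 4.557292
Error: 0.081380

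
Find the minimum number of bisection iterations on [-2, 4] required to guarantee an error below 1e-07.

We need (b-a)/2^n ≤ 1e-07
(4 - (-2))/2^n ≤ 1e-07
6/2^n ≤ 1e-07
2^n ≥ 60000000
n ≥ log₂(60000000) = 25.84
n ≥ 26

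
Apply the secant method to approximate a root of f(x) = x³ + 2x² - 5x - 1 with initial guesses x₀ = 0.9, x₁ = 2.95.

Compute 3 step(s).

f(x) = x³ + 2x² - 5x - 1
x₀ = 0.9, x₁ = 2.95

Secant formula: x_{n+1} = x_n - f(x_n)(x_n - x_{n-1})/(f(x_n) - f(x_{n-1}))

Iteration 1:
  f(0.900000) = -3.151000
  f(2.950000) = 27.327375
  x_2 = 2.950000 - 27.327375×(2.950000 - 0.900000)/(27.327375 - (-3.151000))
       = 1.111939
Iteration 2:
  f(2.950000) = 27.327375
  f(1.111939) = -2.712068
  x_3 = 1.111939 - (-2.712068)×(1.111939 - 2.950000)/(-2.712068 - 27.327375)
       = 1.277886
Iteration 3:
  f(1.111939) = -2.712068
  f(1.277886) = -2.036669
  x_4 = 1.277886 - (-2.036669)×(1.277886 - 1.111939)/(-2.036669 - (-2.712068))
       = 1.778298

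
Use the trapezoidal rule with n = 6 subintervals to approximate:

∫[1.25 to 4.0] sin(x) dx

f(x) = sin(x)
a = 1.25, b = 4.0, n = 6
h = (b - a)/n = 0.458333

Trapezoidal rule: (h/2)[f(x₀) + 2f(x₁) + 2f(x₂) + ... + f(xₙ)]

x_0 = 1.2500, f(x_0) = 0.948985, coefficient = 1
x_1 = 1.7083, f(x_1) = 0.990557, coefficient = 2
x_2 = 2.1667, f(x_2) = 0.827660, coefficient = 2
x_3 = 2.6250, f(x_3) = 0.493920, coefficient = 2
x_4 = 3.0833, f(x_4) = 0.058226, coefficient = 2
x_5 = 3.5417, f(x_5) = -0.389487, coefficient = 2
x_6 = 4.0000, f(x_6) = -0.756802, coefficient = 1

I ≈ (0.458333/2) × 4.153937 = 0.951944
Exact value: 0.968966
Error: 0.017022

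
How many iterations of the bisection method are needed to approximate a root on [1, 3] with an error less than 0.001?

We need (b-a)/2^n ≤ 0.001
(3 - 1)/2^n ≤ 0.001
2/2^n ≤ 0.001
2^n ≥ 2000
n ≥ log₂(2000) = 10.97
n ≥ 11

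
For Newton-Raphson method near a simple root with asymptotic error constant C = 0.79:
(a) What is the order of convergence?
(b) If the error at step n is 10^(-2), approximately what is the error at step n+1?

(a) Newton-Raphson has quadratic (order 2) convergence near simple roots.
    This means |e_{n+1}| ≈ C|e_n|².

(b) With |e_n| = 10^(-2) and C = 0.79:
    |e_{n+1}| ≈ 0.79 × (10^(-2))² = 0.79 × 10^(-4)

(a) 2 (quadratic); (b) |e_{n+1}| ≈ 7.900e-05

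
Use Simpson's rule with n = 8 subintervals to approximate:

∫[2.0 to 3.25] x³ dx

f(x) = x³
a = 2.0, b = 3.25, n = 8
h = (b - a)/n = 0.156250

Simpson's rule: (h/3)[f(x₀) + 4f(x₁) + 2f(x₂) + ... + f(xₙ)]

x_0 = 2.0000, f(x_0) = 8.000000, coefficient = 1
x_1 = 2.1562, f(x_1) = 10.025299, coefficient = 4
x_2 = 2.3125, f(x_2) = 12.366455, coefficient = 2
x_3 = 2.4688, f(x_3) = 15.046356, coefficient = 4
x_4 = 2.6250, f(x_4) = 18.087891, coefficient = 2
x_5 = 2.7812, f(x_5) = 21.513947, coefficient = 4
x_6 = 2.9375, f(x_6) = 25.347412, coefficient = 2
x_7 = 3.0938, f(x_7) = 29.611176, coefficient = 4
x_8 = 3.2500, f(x_8) = 34.328125, coefficient = 1

I ≈ (0.156250/3) × 458.718750 = 23.891602
Exact value: 23.891602
Error: 0.000000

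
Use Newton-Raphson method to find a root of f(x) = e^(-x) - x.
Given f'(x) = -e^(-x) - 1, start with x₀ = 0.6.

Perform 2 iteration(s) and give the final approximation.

f(x) = e^(-x) - x
f'(x) = -e^(-x) - 1
x₀ = 0.6

Newton-Raphson formula: x_{n+1} = x_n - f(x_n)/f'(x_n)

Iteration 1:
  f(0.600000) = -0.051188
  f'(0.600000) = -1.548812
  x_1 = 0.600000 - (-0.051188)/(-1.548812) = 0.566950
Iteration 2:
  f(0.566950) = 0.000303
  f'(0.566950) = -1.567253
  x_2 = 0.566950 - 0.000303/(-1.567253) = 0.567143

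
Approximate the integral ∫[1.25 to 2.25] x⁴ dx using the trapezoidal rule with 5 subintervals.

f(x) = x⁴
a = 1.25, b = 2.25, n = 5
h = (b - a)/n = 0.200000

Trapezoidal rule: (h/2)[f(x₀) + 2f(x₁) + 2f(x₂) + ... + f(xₙ)]

x_0 = 1.2500, f(x_0) = 2.441406, coefficient = 1
x_1 = 1.4500, f(x_1) = 4.420506, coefficient = 2
x_2 = 1.6500, f(x_2) = 7.412006, coefficient = 2
x_3 = 1.8500, f(x_3) = 11.713506, coefficient = 2
x_4 = 2.0500, f(x_4) = 17.661006, coefficient = 2
x_5 = 2.2500, f(x_5) = 25.628906, coefficient = 1

I ≈ (0.200000/2) × 110.484362 = 11.048436
Exact value: 10.922656
Error: 0.125780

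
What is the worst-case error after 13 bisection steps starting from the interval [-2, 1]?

Bisection error bound: |error| ≤ (b-a)/2^n
|error| ≤ (1 - (-2))/2^13 = 3/2^13
|error| ≤ 0.0003662109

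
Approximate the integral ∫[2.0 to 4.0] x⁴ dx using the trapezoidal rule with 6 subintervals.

f(x) = x⁴
a = 2.0, b = 4.0, n = 6
h = (b - a)/n = 0.333333

Trapezoidal rule: (h/2)[f(x₀) + 2f(x₁) + 2f(x₂) + ... + f(xₙ)]

x_0 = 2.0000, f(x_0) = 16.000000, coefficient = 1
x_1 = 2.3333, f(x_1) = 29.641975, coefficient = 2
x_2 = 2.6667, f(x_2) = 50.567901, coefficient = 2
x_3 = 3.0000, f(x_3) = 81.000000, coefficient = 2
x_4 = 3.3333, f(x_4) = 123.456790, coefficient = 2
x_5 = 3.6667, f(x_5) = 180.753086, coefficient = 2
x_6 = 4.0000, f(x_6) = 256.000000, coefficient = 1

I ≈ (0.333333/2) × 1202.839506 = 200.473251
Exact value: 198.400000
Error: 2.073251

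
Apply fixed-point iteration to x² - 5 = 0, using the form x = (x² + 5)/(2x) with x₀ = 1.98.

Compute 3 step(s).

Equation: x² - 5 = 0
Fixed-point form: x = (x² + 5)/(2x)
x₀ = 1.98

x_1 = g(1.980000) = 2.252626
x_2 = g(2.252626) = 2.236129
x_3 = g(2.236129) = 2.236068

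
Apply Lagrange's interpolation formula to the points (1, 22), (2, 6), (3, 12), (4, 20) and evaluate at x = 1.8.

Lagrange interpolation formula:
P(x) = Σ yᵢ × Lᵢ(x)
where Lᵢ(x) = Π_{j≠i} (x - xⱼ)/(xᵢ - xⱼ)

L_0(1.8) = (1.8 - 2)/(1 - 2) × (1.8 - 3)/(1 - 3) × (1.8 - 4)/(1 - 4) = 0.088000
L_1(1.8) = (1.8 - 1)/(2 - 1) × (1.8 - 3)/(2 - 3) × (1.8 - 4)/(2 - 4) = 1.056000
L_2(1.8) = (1.8 - 1)/(3 - 1) × (1.8 - 2)/(3 - 2) × (1.8 - 4)/(3 - 4) = -0.176000
L_3(1.8) = (1.8 - 1)/(4 - 1) × (1.8 - 2)/(4 - 2) × (1.8 - 3)/(4 - 3) = 0.032000

P(1.8) = 22×L_0(1.8) + 6×L_1(1.8) + 12×L_2(1.8) + 20×L_3(1.8)
P(1.8) = 6.800000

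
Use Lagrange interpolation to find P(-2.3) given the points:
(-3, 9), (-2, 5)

Lagrange interpolation formula:
P(x) = Σ yᵢ × Lᵢ(x)
where Lᵢ(x) = Π_{j≠i} (x - xⱼ)/(xᵢ - xⱼ)

L_0(-2.3) = (-2.3 - (-2))/(-3 - (-2)) = 0.300000
L_1(-2.3) = (-2.3 - (-3))/(-2 - (-3)) = 0.700000

P(-2.3) = 9×L_0(-2.3) + 5×L_1(-2.3)
P(-2.3) = 6.200000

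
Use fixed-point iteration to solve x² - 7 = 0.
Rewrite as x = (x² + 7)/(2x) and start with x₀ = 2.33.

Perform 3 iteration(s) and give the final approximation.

Equation: x² - 7 = 0
Fixed-point form: x = (x² + 7)/(2x)
x₀ = 2.33

x_1 = g(2.330000) = 2.667146
x_2 = g(2.667146) = 2.645837
x_3 = g(2.645837) = 2.645751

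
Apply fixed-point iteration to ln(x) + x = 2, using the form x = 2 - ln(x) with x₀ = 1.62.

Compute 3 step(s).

Equation: ln(x) + x = 2
Fixed-point form: x = 2 - ln(x)
x₀ = 1.62

x_1 = g(1.620000) = 1.517574
x_2 = g(1.517574) = 1.582887
x_3 = g(1.582887) = 1.540750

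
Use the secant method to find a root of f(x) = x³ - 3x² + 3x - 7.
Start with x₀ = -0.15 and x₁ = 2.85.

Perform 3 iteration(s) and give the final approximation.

f(x) = x³ - 3x² + 3x - 7
x₀ = -0.15, x₁ = 2.85

Secant formula: x_{n+1} = x_n - f(x_n)(x_n - x_{n-1})/(f(x_n) - f(x_{n-1}))

Iteration 1:
  f(-0.150000) = -7.520875
  f(2.850000) = 0.331625
  x_2 = 2.850000 - 0.331625×(2.850000 - (-0.150000))/(0.331625 - (-7.520875))
       = 2.723305
Iteration 2:
  f(2.850000) = 0.331625
  f(2.723305) = -0.882166
  x_3 = 2.723305 - (-0.882166)×(2.723305 - 2.850000)/(-0.882166 - 0.331625)
       = 2.815385
Iteration 3:
  f(2.723305) = -0.882166
  f(2.815385) = -0.017176
  x_4 = 2.815385 - (-0.017176)×(2.815385 - 2.723305)/(-0.017176 - (-0.882166))
       = 2.817213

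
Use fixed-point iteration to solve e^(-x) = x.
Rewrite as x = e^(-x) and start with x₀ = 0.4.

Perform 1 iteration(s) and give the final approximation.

Equation: e^(-x) = x
Fixed-point form: x = e^(-x)
x₀ = 0.4

x_1 = g(0.400000) = 0.670320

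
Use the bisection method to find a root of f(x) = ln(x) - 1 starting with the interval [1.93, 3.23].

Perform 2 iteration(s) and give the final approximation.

f(x) = ln(x) - 1
Initial interval: [1.93, 3.23]

Iteration 1:
  c_1 = (1.930000 + 3.230000)/2 = 2.580000
  f(c_1) = f(2.580000) = -0.052211
  f(a) × f(c) ≥ 0, new interval: [2.580000, 3.230000]
Iteration 2:
  c_2 = (2.580000 + 3.230000)/2 = 2.905000
  f(c_2) = f(2.905000) = 0.066433
  f(a) × f(c) < 0, new interval: [2.580000, 2.905000]

After 2 iteration(s), the approximation is c_2 = 2.905000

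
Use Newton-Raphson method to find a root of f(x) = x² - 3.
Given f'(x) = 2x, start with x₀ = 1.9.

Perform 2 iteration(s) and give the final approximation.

f(x) = x² - 3
f'(x) = 2x
x₀ = 1.9

Newton-Raphson formula: x_{n+1} = x_n - f(x_n)/f'(x_n)

Iteration 1:
  f(1.900000) = 0.610000
  f'(1.900000) = 3.800000
  x_1 = 1.900000 - 0.610000/3.800000 = 1.739474
Iteration 2:
  f(1.739474) = 0.025769
  f'(1.739474) = 3.478947
  x_2 = 1.739474 - 0.025769/3.478947 = 1.732067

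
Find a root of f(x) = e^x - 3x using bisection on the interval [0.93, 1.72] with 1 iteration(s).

f(x) = e^x - 3x
Initial interval: [0.93, 1.72]

Iteration 1:
  c_1 = (0.930000 + 1.720000)/2 = 1.325000
  f(c_1) = f(1.325000) = -0.212815
  f(a) × f(c) ≥ 0, new interval: [1.325000, 1.720000]

After 1 iteration(s), the approximation is c_1 = 1.325000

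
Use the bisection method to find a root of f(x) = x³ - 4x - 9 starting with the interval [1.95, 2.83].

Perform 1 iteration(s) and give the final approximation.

f(x) = x³ - 4x - 9
Initial interval: [1.95, 2.83]

Iteration 1:
  c_1 = (1.950000 + 2.830000)/2 = 2.390000
  f(c_1) = f(2.390000) = -4.908081
  f(a) × f(c) ≥ 0, new interval: [2.390000, 2.830000]

After 1 iteration(s), the approximation is c_1 = 2.390000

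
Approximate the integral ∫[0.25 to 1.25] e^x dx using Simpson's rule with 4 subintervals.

f(x) = e^x
a = 0.25, b = 1.25, n = 4
h = (b - a)/n = 0.250000

Simpson's rule: (h/3)[f(x₀) + 4f(x₁) + 2f(x₂) + ... + f(xₙ)]

x_0 = 0.2500, f(x_0) = 1.284025, coefficient = 1
x_1 = 0.5000, f(x_1) = 1.648721, coefficient = 4
x_2 = 0.7500, f(x_2) = 2.117000, coefficient = 2
x_3 = 1.0000, f(x_3) = 2.718282, coefficient = 4
x_4 = 1.2500, f(x_4) = 3.490343, coefficient = 1

I ≈ (0.250000/3) × 26.476381 = 2.206365
Exact value: 2.206318
Error: 0.000048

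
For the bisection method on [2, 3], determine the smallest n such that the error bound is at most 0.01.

We need (b-a)/2^n ≤ 0.01
(3 - 2)/2^n ≤ 0.01
1/2^n ≤ 0.01
2^n ≥ 100
n ≥ log₂(100) = 6.64
n ≥ 7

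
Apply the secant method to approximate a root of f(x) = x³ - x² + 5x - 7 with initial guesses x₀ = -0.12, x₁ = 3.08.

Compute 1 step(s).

f(x) = x³ - x² + 5x - 7
x₀ = -0.12, x₁ = 3.08

Secant formula: x_{n+1} = x_n - f(x_n)(x_n - x_{n-1})/(f(x_n) - f(x_{n-1}))

Iteration 1:
  f(-0.120000) = -7.616128
  f(3.080000) = 28.131712
  x_2 = 3.080000 - 28.131712×(3.080000 - (-0.120000))/(28.131712 - (-7.616128))
       = 0.561765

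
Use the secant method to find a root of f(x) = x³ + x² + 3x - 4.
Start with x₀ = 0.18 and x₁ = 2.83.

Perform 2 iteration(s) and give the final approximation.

f(x) = x³ + x² + 3x - 4
x₀ = 0.18, x₁ = 2.83

Secant formula: x_{n+1} = x_n - f(x_n)(x_n - x_{n-1})/(f(x_n) - f(x_{n-1}))

Iteration 1:
  f(0.180000) = -3.421768
  f(2.830000) = 35.164087
  x_2 = 2.830000 - 35.164087×(2.830000 - 0.180000)/(35.164087 - (-3.421768))
       = 0.415000
Iteration 2:
  f(2.830000) = 35.164087
  f(0.415000) = -2.511301
  x_3 = 0.415000 - (-2.511301)×(0.415000 - 2.830000)/(-2.511301 - 35.164087)
       = 0.575975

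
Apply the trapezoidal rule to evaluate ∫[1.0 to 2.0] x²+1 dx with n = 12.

f(x) = x²+1
a = 1.0, b = 2.0, n = 12
h = (b - a)/n = 0.083333

Trapezoidal rule: (h/2)[f(x₀) + 2f(x₁) + 2f(x₂) + ... + f(xₙ)]

x_0 = 1.0000, f(x_0) = 2.000000, coefficient = 1
x_1 = 1.0833, f(x_1) = 2.173611, coefficient = 2
x_2 = 1.1667, f(x_2) = 2.361111, coefficient = 2
x_3 = 1.2500, f(x_3) = 2.562500, coefficient = 2
x_4 = 1.3333, f(x_4) = 2.777778, coefficient = 2
x_5 = 1.4167, f(x_5) = 3.006944, coefficient = 2
x_6 = 1.5000, f(x_6) = 3.250000, coefficient = 2
x_7 = 1.5833, f(x_7) = 3.506944, coefficient = 2
x_8 = 1.6667, f(x_8) = 3.777778, coefficient = 2
x_9 = 1.7500, f(x_9) = 4.062500, coefficient = 2
x_10 = 1.8333, f(x_10) = 4.361111, coefficient = 2
x_11 = 1.9167, f(x_11) = 4.673611, coefficient = 2
x_12 = 2.0000, f(x_12) = 5.000000, coefficient = 1

I ≈ (0.083333/2) × 80.027778 = 3.334491
Exact value: 3.333333
Error: 0.001157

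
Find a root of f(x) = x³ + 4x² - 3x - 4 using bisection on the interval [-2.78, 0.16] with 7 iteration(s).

f(x) = x³ + 4x² - 3x - 4
Initial interval: [-2.78, 0.16]

Iteration 1:
  c_1 = (-2.780000 + 0.160000)/2 = -1.310000
  f(c_1) = f(-1.310000) = 4.546309
  f(a) × f(c) ≥ 0, new interval: [-1.310000, 0.160000]
Iteration 2:
  c_2 = (-1.310000 + 0.160000)/2 = -0.575000
  f(c_2) = f(-0.575000) = -1.142609
  f(a) × f(c) < 0, new interval: [-1.310000, -0.575000]
Iteration 3:
  c_3 = (-1.310000 + (-0.575000))/2 = -0.942500
  f(c_3) = f(-0.942500) = 1.543496
  f(a) × f(c) ≥ 0, new interval: [-0.942500, -0.575000]
Iteration 4:
  c_4 = (-0.942500 + (-0.575000))/2 = -0.758750
  f(c_4) = f(-0.758750) = 0.142243
  f(a) × f(c) ≥ 0, new interval: [-0.758750, -0.575000]
Iteration 5:
  c_5 = (-0.758750 + (-0.575000))/2 = -0.666875
  f(c_5) = f(-0.666875) = -0.517060
  f(a) × f(c) < 0, new interval: [-0.758750, -0.666875]
Iteration 6:
  c_6 = (-0.758750 + (-0.666875))/2 = -0.712812
  f(c_6) = f(-0.712812) = -0.191337
  f(a) × f(c) < 0, new interval: [-0.758750, -0.712812]
Iteration 7:
  c_7 = (-0.758750 + (-0.712812))/2 = -0.735781
  f(c_7) = f(-0.735781) = -0.025493
  f(a) × f(c) < 0, new interval: [-0.758750, -0.735781]

After 7 iteration(s), the approximation is c_7 = -0.735781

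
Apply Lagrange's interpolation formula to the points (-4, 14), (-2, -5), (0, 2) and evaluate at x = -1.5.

Lagrange interpolation formula:
P(x) = Σ yᵢ × Lᵢ(x)
where Lᵢ(x) = Π_{j≠i} (x - xⱼ)/(xᵢ - xⱼ)

L_0(-1.5) = (-1.5 - (-2))/(-4 - (-2)) × (-1.5 - 0)/(-4 - 0) = -0.093750
L_1(-1.5) = (-1.5 - (-4))/(-2 - (-4)) × (-1.5 - 0)/(-2 - 0) = 0.937500
L_2(-1.5) = (-1.5 - (-4))/(0 - (-4)) × (-1.5 - (-2))/(0 - (-2)) = 0.156250

P(-1.5) = 14×L_0(-1.5) + (-5)×L_1(-1.5) + 2×L_2(-1.5)
P(-1.5) = -5.687500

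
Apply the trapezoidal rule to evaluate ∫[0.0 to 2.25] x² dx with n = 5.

f(x) = x²
a = 0.0, b = 2.25, n = 5
h = (b - a)/n = 0.450000

Trapezoidal rule: (h/2)[f(x₀) + 2f(x₁) + 2f(x₂) + ... + f(xₙ)]

x_0 = 0.0000, f(x_0) = 0.000000, coefficient = 1
x_1 = 0.4500, f(x_1) = 0.202500, coefficient = 2
x_2 = 0.9000, f(x_2) = 0.810000, coefficient = 2
x_3 = 1.3500, f(x_3) = 1.822500, coefficient = 2
x_4 = 1.8000, f(x_4) = 3.240000, coefficient = 2
x_5 = 2.2500, f(x_5) = 5.062500, coefficient = 1

I ≈ (0.450000/2) × 17.212500 = 3.872813
Exact value: 3.796875
Error: 0.075938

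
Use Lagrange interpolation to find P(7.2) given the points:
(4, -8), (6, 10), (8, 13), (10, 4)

Lagrange interpolation formula:
P(x) = Σ yᵢ × Lᵢ(x)
where Lᵢ(x) = Π_{j≠i} (x - xⱼ)/(xᵢ - xⱼ)

L_0(7.2) = (7.2 - 6)/(4 - 6) × (7.2 - 8)/(4 - 8) × (7.2 - 10)/(4 - 10) = -0.056000
L_1(7.2) = (7.2 - 4)/(6 - 4) × (7.2 - 8)/(6 - 8) × (7.2 - 10)/(6 - 10) = 0.448000
L_2(7.2) = (7.2 - 4)/(8 - 4) × (7.2 - 6)/(8 - 6) × (7.2 - 10)/(8 - 10) = 0.672000
L_3(7.2) = (7.2 - 4)/(10 - 4) × (7.2 - 6)/(10 - 6) × (7.2 - 8)/(10 - 8) = -0.064000

P(7.2) = (-8)×L_0(7.2) + 10×L_1(7.2) + 13×L_2(7.2) + 4×L_3(7.2)
P(7.2) = 13.408000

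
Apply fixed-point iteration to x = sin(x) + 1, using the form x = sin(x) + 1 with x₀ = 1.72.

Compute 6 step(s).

Equation: x = sin(x) + 1
Fixed-point form: x = sin(x) + 1
x₀ = 1.72

x_1 = g(1.720000) = 1.988890
x_2 = g(1.988890) = 1.913865
x_3 = g(1.913865) = 1.941727
x_4 = g(1.941727) = 1.931990
x_5 = g(1.931990) = 1.935476
x_6 = g(1.935476) = 1.934238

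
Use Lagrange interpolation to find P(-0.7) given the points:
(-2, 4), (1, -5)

Lagrange interpolation formula:
P(x) = Σ yᵢ × Lᵢ(x)
where Lᵢ(x) = Π_{j≠i} (x - xⱼ)/(xᵢ - xⱼ)

L_0(-0.7) = (-0.7 - 1)/(-2 - 1) = 0.566667
L_1(-0.7) = (-0.7 - (-2))/(1 - (-2)) = 0.433333

P(-0.7) = 4×L_0(-0.7) + (-5)×L_1(-0.7)
P(-0.7) = 0.100000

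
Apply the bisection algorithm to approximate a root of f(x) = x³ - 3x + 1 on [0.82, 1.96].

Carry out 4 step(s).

f(x) = x³ - 3x + 1
Initial interval: [0.82, 1.96]

Iteration 1:
  c_1 = (0.820000 + 1.960000)/2 = 1.390000
  f(c_1) = f(1.390000) = -0.484381
  f(a) × f(c) ≥ 0, new interval: [1.390000, 1.960000]
Iteration 2:
  c_2 = (1.390000 + 1.960000)/2 = 1.675000
  f(c_2) = f(1.675000) = 0.674422
  f(a) × f(c) < 0, new interval: [1.390000, 1.675000]
Iteration 3:
  c_3 = (1.390000 + 1.675000)/2 = 1.532500
  f(c_3) = f(1.532500) = 0.001662
  f(a) × f(c) < 0, new interval: [1.390000, 1.532500]
Iteration 4:
  c_4 = (1.390000 + 1.532500)/2 = 1.461250
  f(c_4) = f(1.461250) = -0.263614
  f(a) × f(c) ≥ 0, new interval: [1.461250, 1.532500]

After 4 iteration(s), the approximation is c_4 = 1.461250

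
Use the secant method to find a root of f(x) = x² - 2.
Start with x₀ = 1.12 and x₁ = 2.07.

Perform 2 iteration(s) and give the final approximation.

f(x) = x² - 2
x₀ = 1.12, x₁ = 2.07

Secant formula: x_{n+1} = x_n - f(x_n)(x_n - x_{n-1})/(f(x_n) - f(x_{n-1}))

Iteration 1:
  f(1.120000) = -0.745600
  f(2.070000) = 2.284900
  x_2 = 2.070000 - 2.284900×(2.070000 - 1.120000)/(2.284900 - (-0.745600))
       = 1.353730
Iteration 2:
  f(2.070000) = 2.284900
  f(1.353730) = -0.167414
  x_3 = 1.353730 - (-0.167414)×(1.353730 - 2.070000)/(-0.167414 - 2.284900)
       = 1.402629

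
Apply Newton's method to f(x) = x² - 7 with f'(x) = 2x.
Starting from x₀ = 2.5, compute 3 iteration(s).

f(x) = x² - 7
f'(x) = 2x
x₀ = 2.5

Newton-Raphson formula: x_{n+1} = x_n - f(x_n)/f'(x_n)

Iteration 1:
  f(2.500000) = -0.750000
  f'(2.500000) = 5.000000
  x_1 = 2.500000 - (-0.750000)/5.000000 = 2.650000
Iteration 2:
  f(2.650000) = 0.022500
  f'(2.650000) = 5.300000
  x_2 = 2.650000 - 0.022500/5.300000 = 2.645755
Iteration 3:
  f(2.645755) = 0.000018
  f'(2.645755) = 5.291509
  x_3 = 2.645755 - 0.000018/5.291509 = 2.645751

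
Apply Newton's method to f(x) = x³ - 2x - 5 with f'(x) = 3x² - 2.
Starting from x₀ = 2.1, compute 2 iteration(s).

f(x) = x³ - 2x - 5
f'(x) = 3x² - 2
x₀ = 2.1

Newton-Raphson formula: x_{n+1} = x_n - f(x_n)/f'(x_n)

Iteration 1:
  f(2.100000) = 0.061000
  f'(2.100000) = 11.230000
  x_1 = 2.100000 - 0.061000/11.230000 = 2.094568
Iteration 2:
  f(2.094568) = 0.000186
  f'(2.094568) = 11.161647
  x_2 = 2.094568 - 0.000186/11.161647 = 2.094551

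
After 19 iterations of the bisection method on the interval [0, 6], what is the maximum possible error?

Bisection error bound: |error| ≤ (b-a)/2^n
|error| ≤ (6 - 0)/2^19 = 6/2^19
|error| ≤ 0.0000114441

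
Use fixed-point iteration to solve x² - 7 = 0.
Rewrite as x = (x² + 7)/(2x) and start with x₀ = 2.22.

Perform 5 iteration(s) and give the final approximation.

Equation: x² - 7 = 0
Fixed-point form: x = (x² + 7)/(2x)
x₀ = 2.22

x_1 = g(2.220000) = 2.686577
x_2 = g(2.686577) = 2.646062
x_3 = g(2.646062) = 2.645751
x_4 = g(2.645751) = 2.645751
x_5 = g(2.645751) = 2.645751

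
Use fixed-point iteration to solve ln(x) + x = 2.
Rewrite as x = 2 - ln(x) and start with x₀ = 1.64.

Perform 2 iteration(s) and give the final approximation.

Equation: ln(x) + x = 2
Fixed-point form: x = 2 - ln(x)
x₀ = 1.64

x_1 = g(1.640000) = 1.505304
x_2 = g(1.505304) = 1.591005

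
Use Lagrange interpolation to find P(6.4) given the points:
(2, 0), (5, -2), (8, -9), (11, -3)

Lagrange interpolation formula:
P(x) = Σ yᵢ × Lᵢ(x)
where Lᵢ(x) = Π_{j≠i} (x - xⱼ)/(xᵢ - xⱼ)

L_0(6.4) = (6.4 - 5)/(2 - 5) × (6.4 - 8)/(2 - 8) × (6.4 - 11)/(2 - 11) = -0.063605
L_1(6.4) = (6.4 - 2)/(5 - 2) × (6.4 - 8)/(5 - 8) × (6.4 - 11)/(5 - 11) = 0.599704
L_2(6.4) = (6.4 - 2)/(8 - 2) × (6.4 - 5)/(8 - 5) × (6.4 - 11)/(8 - 11) = 0.524741
L_3(6.4) = (6.4 - 2)/(11 - 2) × (6.4 - 5)/(11 - 5) × (6.4 - 8)/(11 - 8) = -0.060840

P(6.4) = 0×L_0(6.4) + (-2)×L_1(6.4) + (-9)×L_2(6.4) + (-3)×L_3(6.4)
P(6.4) = -5.739556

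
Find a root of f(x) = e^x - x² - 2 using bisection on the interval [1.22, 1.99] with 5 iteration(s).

f(x) = e^x - x² - 2
Initial interval: [1.22, 1.99]

Iteration 1:
  c_1 = (1.220000 + 1.990000)/2 = 1.605000
  f(c_1) = f(1.605000) = 0.401835
  f(a) × f(c) < 0, new interval: [1.220000, 1.605000]
Iteration 2:
  c_2 = (1.220000 + 1.605000)/2 = 1.412500
  f(c_2) = f(1.412500) = 0.111052
  f(a) × f(c) < 0, new interval: [1.220000, 1.412500]
Iteration 3:
  c_3 = (1.220000 + 1.412500)/2 = 1.316250
  f(c_3) = f(1.316250) = -0.003104
  f(a) × f(c) ≥ 0, new interval: [1.316250, 1.412500]
Iteration 4:
  c_4 = (1.316250 + 1.412500)/2 = 1.364375
  f(c_4) = f(1.364375) = 0.051757
  f(a) × f(c) < 0, new interval: [1.316250, 1.364375]
Iteration 5:
  c_5 = (1.316250 + 1.364375)/2 = 1.340313
  f(c_5) = f(1.340313) = 0.023800
  f(a) × f(c) < 0, new interval: [1.316250, 1.340313]

After 5 iteration(s), the approximation is c_5 = 1.340313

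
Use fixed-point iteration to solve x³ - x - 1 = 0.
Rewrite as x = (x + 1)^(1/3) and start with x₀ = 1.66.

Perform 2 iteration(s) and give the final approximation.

Equation: x³ - x - 1 = 0
Fixed-point form: x = (x + 1)^(1/3)
x₀ = 1.66

x_1 = g(1.660000) = 1.385566
x_2 = g(1.385566) = 1.336176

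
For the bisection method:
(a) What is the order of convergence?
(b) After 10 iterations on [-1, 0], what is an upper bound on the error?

(a) Bisection has linear (order 1) convergence; the error is halved each step.

(b) Error bound = (b-a)/2^n = (0 - (-1))/2^{10}
    = 1/2^{10}

(a) 1 (linear); (b) error ≤ 9.77e-04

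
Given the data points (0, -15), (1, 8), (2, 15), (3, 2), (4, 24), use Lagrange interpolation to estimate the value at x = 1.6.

Lagrange interpolation formula:
P(x) = Σ yᵢ × Lᵢ(x)
where Lᵢ(x) = Π_{j≠i} (x - xⱼ)/(xᵢ - xⱼ)

L_0(1.6) = (1.6 - 1)/(0 - 1) × (1.6 - 2)/(0 - 2) × (1.6 - 3)/(0 - 3) × (1.6 - 4)/(0 - 4) = -0.033600
L_1(1.6) = (1.6 - 0)/(1 - 0) × (1.6 - 2)/(1 - 2) × (1.6 - 3)/(1 - 3) × (1.6 - 4)/(1 - 4) = 0.358400
L_2(1.6) = (1.6 - 0)/(2 - 0) × (1.6 - 1)/(2 - 1) × (1.6 - 3)/(2 - 3) × (1.6 - 4)/(2 - 4) = 0.806400
L_3(1.6) = (1.6 - 0)/(3 - 0) × (1.6 - 1)/(3 - 1) × (1.6 - 2)/(3 - 2) × (1.6 - 4)/(3 - 4) = -0.153600
L_4(1.6) = (1.6 - 0)/(4 - 0) × (1.6 - 1)/(4 - 1) × (1.6 - 2)/(4 - 2) × (1.6 - 3)/(4 - 3) = 0.022400

P(1.6) = (-15)×L_0(1.6) + 8×L_1(1.6) + 15×L_2(1.6) + 2×L_3(1.6) + 24×L_4(1.6)
P(1.6) = 15.697600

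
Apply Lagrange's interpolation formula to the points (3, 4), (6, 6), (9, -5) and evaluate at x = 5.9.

Lagrange interpolation formula:
P(x) = Σ yᵢ × Lᵢ(x)
where Lᵢ(x) = Π_{j≠i} (x - xⱼ)/(xᵢ - xⱼ)

L_0(5.9) = (5.9 - 6)/(3 - 6) × (5.9 - 9)/(3 - 9) = 0.017222
L_1(5.9) = (5.9 - 3)/(6 - 3) × (5.9 - 9)/(6 - 9) = 0.998889
L_2(5.9) = (5.9 - 3)/(9 - 3) × (5.9 - 6)/(9 - 6) = -0.016111

P(5.9) = 4×L_0(5.9) + 6×L_1(5.9) + (-5)×L_2(5.9)
P(5.9) = 6.142778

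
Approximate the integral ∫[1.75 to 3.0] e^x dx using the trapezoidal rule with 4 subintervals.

f(x) = e^x
a = 1.75, b = 3.0, n = 4
h = (b - a)/n = 0.312500

Trapezoidal rule: (h/2)[f(x₀) + 2f(x₁) + 2f(x₂) + ... + f(xₙ)]

x_0 = 1.7500, f(x_0) = 5.754603, coefficient = 1
x_1 = 2.0625, f(x_1) = 7.865609, coefficient = 2
x_2 = 2.3750, f(x_2) = 10.751013, coefficient = 2
x_3 = 2.6875, f(x_3) = 14.694893, coefficient = 2
x_4 = 3.0000, f(x_4) = 20.085537, coefficient = 1

I ≈ (0.312500/2) × 92.463170 = 14.447370
Exact value: 14.330934
Error: 0.116436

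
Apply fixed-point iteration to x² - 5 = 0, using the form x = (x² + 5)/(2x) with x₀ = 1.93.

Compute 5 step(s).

Equation: x² - 5 = 0
Fixed-point form: x = (x² + 5)/(2x)
x₀ = 1.93

x_1 = g(1.930000) = 2.260337
x_2 = g(2.260337) = 2.236198
x_3 = g(2.236198) = 2.236068
x_4 = g(2.236068) = 2.236068
x_5 = g(2.236068) = 2.236068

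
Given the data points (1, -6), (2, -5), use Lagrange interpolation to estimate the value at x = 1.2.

Lagrange interpolation formula:
P(x) = Σ yᵢ × Lᵢ(x)
where Lᵢ(x) = Π_{j≠i} (x - xⱼ)/(xᵢ - xⱼ)

L_0(1.2) = (1.2 - 2)/(1 - 2) = 0.800000
L_1(1.2) = (1.2 - 1)/(2 - 1) = 0.200000

P(1.2) = (-6)×L_0(1.2) + (-5)×L_1(1.2)
P(1.2) = -5.800000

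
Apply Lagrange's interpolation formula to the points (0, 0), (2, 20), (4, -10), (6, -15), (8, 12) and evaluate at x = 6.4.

Lagrange interpolation formula:
P(x) = Σ yᵢ × Lᵢ(x)
where Lᵢ(x) = Π_{j≠i} (x - xⱼ)/(xᵢ - xⱼ)

L_0(6.4) = (6.4 - 2)/(0 - 2) × (6.4 - 4)/(0 - 4) × (6.4 - 6)/(0 - 6) × (6.4 - 8)/(0 - 8) = -0.017600
L_1(6.4) = (6.4 - 0)/(2 - 0) × (6.4 - 4)/(2 - 4) × (6.4 - 6)/(2 - 6) × (6.4 - 8)/(2 - 8) = 0.102400
L_2(6.4) = (6.4 - 0)/(4 - 0) × (6.4 - 2)/(4 - 2) × (6.4 - 6)/(4 - 6) × (6.4 - 8)/(4 - 8) = -0.281600
L_3(6.4) = (6.4 - 0)/(6 - 0) × (6.4 - 2)/(6 - 2) × (6.4 - 4)/(6 - 4) × (6.4 - 8)/(6 - 8) = 1.126400
L_4(6.4) = (6.4 - 0)/(8 - 0) × (6.4 - 2)/(8 - 2) × (6.4 - 4)/(8 - 4) × (6.4 - 6)/(8 - 6) = 0.070400

P(6.4) = 0×L_0(6.4) + 20×L_1(6.4) + (-10)×L_2(6.4) + (-15)×L_3(6.4) + 12×L_4(6.4)
P(6.4) = -11.187200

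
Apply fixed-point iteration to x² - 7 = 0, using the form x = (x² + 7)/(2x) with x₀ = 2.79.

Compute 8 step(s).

Equation: x² - 7 = 0
Fixed-point form: x = (x² + 7)/(2x)
x₀ = 2.79

x_1 = g(2.790000) = 2.649480
x_2 = g(2.649480) = 2.645754
x_3 = g(2.645754) = 2.645751
x_4 = g(2.645751) = 2.645751
x_5 = g(2.645751) = 2.645751
x_6 = g(2.645751) = 2.645751
x_7 = g(2.645751) = 2.645751
x_8 = g(2.645751) = 2.645751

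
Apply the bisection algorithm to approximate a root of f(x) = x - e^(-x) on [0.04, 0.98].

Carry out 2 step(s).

f(x) = x - e^(-x)
Initial interval: [0.04, 0.98]

Iteration 1:
  c_1 = (0.040000 + 0.980000)/2 = 0.510000
  f(c_1) = f(0.510000) = -0.090496
  f(a) × f(c) ≥ 0, new interval: [0.510000, 0.980000]
Iteration 2:
  c_2 = (0.510000 + 0.980000)/2 = 0.745000
  f(c_2) = f(0.745000) = 0.270266
  f(a) × f(c) < 0, new interval: [0.510000, 0.745000]

After 2 iteration(s), the approximation is c_2 = 0.745000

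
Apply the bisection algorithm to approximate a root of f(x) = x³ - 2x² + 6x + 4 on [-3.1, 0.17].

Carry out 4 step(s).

f(x) = x³ - 2x² + 6x + 4
Initial interval: [-3.1, 0.17]

Iteration 1:
  c_1 = (-3.100000 + 0.170000)/2 = -1.465000
  f(c_1) = f(-1.465000) = -12.226670
  f(a) × f(c) ≥ 0, new interval: [-1.465000, 0.170000]
Iteration 2:
  c_2 = (-1.465000 + 0.170000)/2 = -0.647500
  f(c_2) = f(-0.647500) = -0.994981
  f(a) × f(c) ≥ 0, new interval: [-0.647500, 0.170000]
Iteration 3:
  c_3 = (-0.647500 + 0.170000)/2 = -0.238750
  f(c_3) = f(-0.238750) = 2.439888
  f(a) × f(c) < 0, new interval: [-0.647500, -0.238750]
Iteration 4:
  c_4 = (-0.647500 + (-0.238750))/2 = -0.443125
  f(c_4) = f(-0.443125) = 0.861519
  f(a) × f(c) < 0, new interval: [-0.647500, -0.443125]

After 4 iteration(s), the approximation is c_4 = -0.443125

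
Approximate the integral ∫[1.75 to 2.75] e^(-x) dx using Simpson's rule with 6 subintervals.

f(x) = e^(-x)
a = 1.75, b = 2.75, n = 6
h = (b - a)/n = 0.166667

Simpson's rule: (h/3)[f(x₀) + 4f(x₁) + 2f(x₂) + ... + f(xₙ)]

x_0 = 1.7500, f(x_0) = 0.173774, coefficient = 1
x_1 = 1.9167, f(x_1) = 0.147096, coefficient = 4
x_2 = 2.0833, f(x_2) = 0.124514, coefficient = 2
x_3 = 2.2500, f(x_3) = 0.105399, coefficient = 4
x_4 = 2.4167, f(x_4) = 0.089219, coefficient = 2
x_5 = 2.5833, f(x_5) = 0.075522, coefficient = 4
x_6 = 2.7500, f(x_6) = 0.063928, coefficient = 1

I ≈ (0.166667/3) × 1.977238 = 0.109847
Exact value: 0.109846
Error: 0.000000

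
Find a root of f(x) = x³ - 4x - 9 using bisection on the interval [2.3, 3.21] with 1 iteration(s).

f(x) = x³ - 4x - 9
Initial interval: [2.3, 3.21]

Iteration 1:
  c_1 = (2.300000 + 3.210000)/2 = 2.755000
  f(c_1) = f(2.755000) = 0.890519
  f(a) × f(c) < 0, new interval: [2.300000, 2.755000]

After 1 iteration(s), the approximation is c_1 = 2.755000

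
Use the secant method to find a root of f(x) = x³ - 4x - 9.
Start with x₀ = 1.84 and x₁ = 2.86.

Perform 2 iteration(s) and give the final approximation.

f(x) = x³ - 4x - 9
x₀ = 1.84, x₁ = 2.86

Secant formula: x_{n+1} = x_n - f(x_n)(x_n - x_{n-1})/(f(x_n) - f(x_{n-1}))

Iteration 1:
  f(1.840000) = -10.130496
  f(2.860000) = 2.953656
  x_2 = 2.860000 - 2.953656×(2.860000 - 1.840000)/(2.953656 - (-10.130496))
       = 2.629742
Iteration 2:
  f(2.860000) = 2.953656
  f(2.629742) = -1.332872
  x_3 = 2.629742 - (-1.332872)×(2.629742 - 2.860000)/(-1.332872 - 2.953656)
       = 2.701340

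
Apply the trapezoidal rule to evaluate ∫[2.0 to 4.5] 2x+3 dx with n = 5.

f(x) = 2x+3
a = 2.0, b = 4.5, n = 5
h = (b - a)/n = 0.500000

Trapezoidal rule: (h/2)[f(x₀) + 2f(x₁) + 2f(x₂) + ... + f(xₙ)]

x_0 = 2.0000, f(x_0) = 7.000000, coefficient = 1
x_1 = 2.5000, f(x_1) = 8.000000, coefficient = 2
x_2 = 3.0000, f(x_2) = 9.000000, coefficient = 2
x_3 = 3.5000, f(x_3) = 10.000000, coefficient = 2
x_4 = 4.0000, f(x_4) = 11.000000, coefficient = 2
x_5 = 4.5000, f(x_5) = 12.000000, coefficient = 1

I ≈ (0.500000/2) × 95.000000 = 23.750000
Exact value: 23.750000
Error: 0.000000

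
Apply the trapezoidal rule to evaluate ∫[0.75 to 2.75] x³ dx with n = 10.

f(x) = x³
a = 0.75, b = 2.75, n = 10
h = (b - a)/n = 0.200000

Trapezoidal rule: (h/2)[f(x₀) + 2f(x₁) + 2f(x₂) + ... + f(xₙ)]

x_0 = 0.7500, f(x_0) = 0.421875, coefficient = 1
x_1 = 0.9500, f(x_1) = 0.857375, coefficient = 2
x_2 = 1.1500, f(x_2) = 1.520875, coefficient = 2
x_3 = 1.3500, f(x_3) = 2.460375, coefficient = 2
x_4 = 1.5500, f(x_4) = 3.723875, coefficient = 2
x_5 = 1.7500, f(x_5) = 5.359375, coefficient = 2
x_6 = 1.9500, f(x_6) = 7.414875, coefficient = 2
x_7 = 2.1500, f(x_7) = 9.938375, coefficient = 2
x_8 = 2.3500, f(x_8) = 12.977875, coefficient = 2
x_9 = 2.5500, f(x_9) = 16.581375, coefficient = 2
x_10 = 2.7500, f(x_10) = 20.796875, coefficient = 1

I ≈ (0.200000/2) × 142.887500 = 14.288750
Exact value: 14.218750
Error: 0.070000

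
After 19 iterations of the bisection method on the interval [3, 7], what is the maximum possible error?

Bisection error bound: |error| ≤ (b-a)/2^n
|error| ≤ (7 - 3)/2^19 = 4/2^19
|error| ≤ 0.0000076294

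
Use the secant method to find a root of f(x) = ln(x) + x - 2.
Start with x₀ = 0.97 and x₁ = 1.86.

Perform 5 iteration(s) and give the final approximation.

f(x) = ln(x) + x - 2
x₀ = 0.97, x₁ = 1.86

Secant formula: x_{n+1} = x_n - f(x_n)(x_n - x_{n-1})/(f(x_n) - f(x_{n-1}))

Iteration 1:
  f(0.970000) = -1.060459
  f(1.860000) = 0.480576
  x_2 = 1.860000 - 0.480576×(1.860000 - 0.970000)/(0.480576 - (-1.060459))
       = 1.582451
Iteration 2:
  f(1.860000) = 0.480576
  f(1.582451) = 0.041426
  x_3 = 1.582451 - 0.041426×(1.582451 - 1.860000)/(0.041426 - 0.480576)
       = 1.556269
Iteration 3:
  f(1.582451) = 0.041426
  f(1.556269) = -0.001439
  x_4 = 1.556269 - (-0.001439)×(1.556269 - 1.582451)/(-0.001439 - 0.041426)
       = 1.557148
Iteration 4:
  f(1.556269) = -0.001439
  f(1.557148) = 0.000005
  x_5 = 1.557148 - 0.000005×(1.557148 - 1.556269)/(0.000005 - (-0.001439))
       = 1.557146
Iteration 5:
  f(1.557148) = 0.000005
  f(1.557146) = 0.000000
  x_6 = 1.557146 - 0.000000×(1.557146 - 1.557148)/(0.000000 - 0.000005)
       = 1.557146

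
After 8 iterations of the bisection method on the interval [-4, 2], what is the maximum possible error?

Bisection error bound: |error| ≤ (b-a)/2^n
|error| ≤ (2 - (-4))/2^8 = 6/2^8
|error| ≤ 0.0234375000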